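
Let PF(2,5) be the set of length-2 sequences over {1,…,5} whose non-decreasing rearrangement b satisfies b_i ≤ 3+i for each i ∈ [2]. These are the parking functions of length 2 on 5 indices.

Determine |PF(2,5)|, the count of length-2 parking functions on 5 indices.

|PF(2,5)| = (5−2+1)·(5+1)^(2−1) = 4·6 = 24 [KW]
E.g. (2,5) → sorted (2,5): b_i ≤ 3+i ∀i, a PF.

24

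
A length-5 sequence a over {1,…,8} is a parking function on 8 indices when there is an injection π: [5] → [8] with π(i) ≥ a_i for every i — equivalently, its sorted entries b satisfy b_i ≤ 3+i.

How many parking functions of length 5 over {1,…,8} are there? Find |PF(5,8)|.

26244

Count = 4·9^4 = 4·6561 = 26244
E.g. (8,1,7,3,2) → sorted (1,2,3,7,8): b_i ≤ 3+i ∀i, a PF.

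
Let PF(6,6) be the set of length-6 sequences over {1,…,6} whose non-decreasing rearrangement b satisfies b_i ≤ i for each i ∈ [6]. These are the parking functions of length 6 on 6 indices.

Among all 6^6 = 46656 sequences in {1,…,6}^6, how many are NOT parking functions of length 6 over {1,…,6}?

29849

Count = (6+1−6)·(6+1)^{6−1} = 1 · 16807 = 16807 (Konheim–Weiss)
Check (5,6,2,6,6,2) → sorted (2,2,5,6,6,6): b_1=2>1, not a PF.
So 46656 − 16807 = 29849 fail.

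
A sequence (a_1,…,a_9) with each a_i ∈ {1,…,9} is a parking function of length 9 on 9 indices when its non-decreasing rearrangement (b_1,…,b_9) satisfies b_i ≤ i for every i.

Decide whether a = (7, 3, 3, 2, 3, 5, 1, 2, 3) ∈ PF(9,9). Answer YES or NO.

Sorted: b = (1, 2, 2, 3, 3, 3, 3, 5, 7).
  b_1=1 ≤ 1
  b_2=2 ≤ 2
  b_3=2 ≤ 3
  b_4=3 ≤ 4
  b_5=3 ≤ 5
  b_6=3 ≤ 6
  b_7=3 ≤ 7
  b_8=5 ≤ 8
  b_9=7 ≤ 9
All bounds hold ⇒ YES

YES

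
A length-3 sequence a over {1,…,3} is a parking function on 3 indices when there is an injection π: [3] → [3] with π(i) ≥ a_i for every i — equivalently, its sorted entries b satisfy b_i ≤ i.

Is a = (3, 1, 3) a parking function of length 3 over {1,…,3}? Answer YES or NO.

Sorted: b = (1, 3, 3).
  b_1=1 ≤ 1
  b_2=3 > 2
  fails at i=2 ⇒ NO

NO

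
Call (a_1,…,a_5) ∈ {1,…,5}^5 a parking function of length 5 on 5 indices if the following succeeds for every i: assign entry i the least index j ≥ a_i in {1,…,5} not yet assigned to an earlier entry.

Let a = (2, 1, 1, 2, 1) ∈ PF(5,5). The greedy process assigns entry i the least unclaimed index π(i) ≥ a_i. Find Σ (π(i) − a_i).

Σπ(i) = 1+…+5 = 15; Σa = 2+1+1+2+1 = 7; disp = 15−7 = 8.

8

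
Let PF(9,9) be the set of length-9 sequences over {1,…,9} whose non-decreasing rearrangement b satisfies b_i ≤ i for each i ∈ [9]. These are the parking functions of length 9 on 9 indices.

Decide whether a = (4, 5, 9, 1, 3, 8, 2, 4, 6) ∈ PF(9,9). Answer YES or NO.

YES

Sorted: b = (1, 2, 3, 4, 4, 5, 6, 8, 9).
  b_1=1 ≤ 1
  b_2=2 ≤ 2
  b_3=3 ≤ 3
  b_4=4 ≤ 4
  b_5=4 ≤ 5
  b_6=5 ≤ 6
  b_7=6 ≤ 7
  b_8=8 ≤ 8
  b_9=9 ≤ 9
All bounds hold ⇒ YES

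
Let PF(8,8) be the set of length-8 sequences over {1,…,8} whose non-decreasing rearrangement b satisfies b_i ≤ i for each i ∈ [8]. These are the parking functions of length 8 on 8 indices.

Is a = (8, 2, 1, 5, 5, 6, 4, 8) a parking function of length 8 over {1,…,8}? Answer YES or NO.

Sorted: b = (1, 2, 4, 5, 5, 6, 8, 8).
  b_1=1 ≤ 1
  b_2=2 ≤ 2
  b_3=4 > 3
  fails at i=3 ⇒ NO

NO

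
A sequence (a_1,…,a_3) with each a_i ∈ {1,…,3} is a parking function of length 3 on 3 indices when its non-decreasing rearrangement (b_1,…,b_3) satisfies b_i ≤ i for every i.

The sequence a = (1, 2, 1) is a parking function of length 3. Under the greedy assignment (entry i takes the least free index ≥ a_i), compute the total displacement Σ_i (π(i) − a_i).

Σπ(i) = 1+…+3 = 6; Σa = 1+2+1 = 4; disp = 6−4 = 2.

2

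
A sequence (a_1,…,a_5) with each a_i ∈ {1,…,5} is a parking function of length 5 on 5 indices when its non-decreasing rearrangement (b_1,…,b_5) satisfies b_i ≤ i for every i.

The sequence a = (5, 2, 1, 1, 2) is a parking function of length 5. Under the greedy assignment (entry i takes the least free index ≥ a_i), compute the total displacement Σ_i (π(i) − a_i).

Σπ = 5·6/2 = 15 (π permutes [5]); Σa = 5+2+1+1+2 = 11; disp = 15−11 = 4.

4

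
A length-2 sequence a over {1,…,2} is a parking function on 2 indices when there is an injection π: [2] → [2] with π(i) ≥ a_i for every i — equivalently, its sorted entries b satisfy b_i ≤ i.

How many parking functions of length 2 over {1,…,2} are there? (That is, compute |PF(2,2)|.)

3

|PF| = (2+1−2)·(2+1)^{2−1} = 1·3 = 3
Example (1,2) → sorted (1,2): b_i ≤ i ∀i, a PF.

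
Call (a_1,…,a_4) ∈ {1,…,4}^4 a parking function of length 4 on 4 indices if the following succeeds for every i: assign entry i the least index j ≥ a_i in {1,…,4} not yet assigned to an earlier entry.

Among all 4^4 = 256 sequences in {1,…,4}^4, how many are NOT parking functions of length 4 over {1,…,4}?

Count = (4+1−4)·(4+1)^{4−1} = 1×125 = 125 (Pollak)
One tuple (4,4,3,1) → sorted (1,3,4,4): b_2=3>2, not a PF.
So 256 − 125 = 131 fail.

131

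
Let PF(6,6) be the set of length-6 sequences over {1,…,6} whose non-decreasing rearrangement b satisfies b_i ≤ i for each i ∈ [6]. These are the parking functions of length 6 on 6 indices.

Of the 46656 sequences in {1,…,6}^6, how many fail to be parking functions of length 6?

29849

#PF = 1·7^5 = 1×16807 = 16807 (Konheim–Weiss)
Example (2,1,2,4,6,6) → sorted (1,2,2,4,6,6): b_5=6>5, not a PF.
6^6 − 16807 = 46656 − 16807 = 29849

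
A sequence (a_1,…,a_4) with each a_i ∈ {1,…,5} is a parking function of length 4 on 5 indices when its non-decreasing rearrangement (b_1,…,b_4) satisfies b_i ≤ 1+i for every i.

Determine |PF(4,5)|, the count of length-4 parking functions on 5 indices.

432

|PF| = (6−4)·6^(4−1) = 2×216 = 432 (Pollak)
E.g. (2,2,2,2) → sorted (2,2,2,2): b_i ≤ 1+i ∀i, a PF.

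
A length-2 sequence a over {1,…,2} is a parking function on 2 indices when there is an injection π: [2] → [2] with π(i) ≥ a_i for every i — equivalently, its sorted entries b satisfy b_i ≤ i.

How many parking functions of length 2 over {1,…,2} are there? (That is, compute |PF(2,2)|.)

3

|PF(2,2)| = 1·3^1 = 1·3 = 3
Check (1,1) → sorted (1,1): b_i ≤ i ∀i, a PF.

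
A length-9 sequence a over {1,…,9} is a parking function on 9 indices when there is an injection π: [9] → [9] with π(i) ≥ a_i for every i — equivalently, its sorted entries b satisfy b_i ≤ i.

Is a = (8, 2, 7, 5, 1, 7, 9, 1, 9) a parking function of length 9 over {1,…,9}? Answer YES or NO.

NO

Order a: b = (1, 1, 2, 5, 7, 7, 8, 9, 9).
  b_1=1 ≤ 1
  b_2=1 ≤ 2
  b_3=2 ≤ 3
  b_4=5 > 4
  fails at i=4 ⇒ NO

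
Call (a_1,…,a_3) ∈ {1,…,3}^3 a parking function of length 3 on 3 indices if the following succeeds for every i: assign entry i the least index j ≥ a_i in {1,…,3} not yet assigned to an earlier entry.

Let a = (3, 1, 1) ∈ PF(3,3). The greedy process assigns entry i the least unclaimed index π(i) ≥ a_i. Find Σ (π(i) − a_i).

1

Σπ = 6 ({1..3} each once); Σa = 3+1+1 = 5; disp = 6−5 = 1.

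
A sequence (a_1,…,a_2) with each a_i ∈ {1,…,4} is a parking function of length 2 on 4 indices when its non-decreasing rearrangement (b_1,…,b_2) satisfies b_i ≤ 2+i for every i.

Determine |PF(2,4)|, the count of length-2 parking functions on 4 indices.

15

|PF(2,4)| = (4−2+1)·(4+1)^(2−1) = 3 · 5 = 15
E.g. (2,1) → sorted (1,2): b_i ≤ 2+i ∀i, a PF.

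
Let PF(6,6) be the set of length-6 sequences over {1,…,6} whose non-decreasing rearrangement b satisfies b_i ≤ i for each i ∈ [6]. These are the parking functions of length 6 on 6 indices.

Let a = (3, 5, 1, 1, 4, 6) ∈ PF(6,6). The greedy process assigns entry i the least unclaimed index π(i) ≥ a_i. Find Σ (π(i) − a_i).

Σπ(i) = 1+…+6 = 21; Σa = 3+5+1+1+4+6 = 20; disp = 21−20 = 1.

1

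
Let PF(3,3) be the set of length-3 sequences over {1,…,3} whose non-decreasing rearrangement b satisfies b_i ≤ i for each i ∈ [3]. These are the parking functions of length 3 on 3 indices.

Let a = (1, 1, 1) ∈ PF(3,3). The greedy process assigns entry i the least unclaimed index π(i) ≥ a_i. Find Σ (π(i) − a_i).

3

Σπ(i) = 1+…+3 = 6; Σa = 1+1+1 = 3; disp = 6−3 = 3.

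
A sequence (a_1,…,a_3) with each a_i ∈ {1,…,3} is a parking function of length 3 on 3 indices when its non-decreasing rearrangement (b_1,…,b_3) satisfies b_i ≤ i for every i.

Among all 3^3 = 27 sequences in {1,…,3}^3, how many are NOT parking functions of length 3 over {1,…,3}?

11

#PF = 1·4^2 = 1×16 = 16
E.g. (3,3,3) → sorted (3,3,3): b_1=3>1, not a PF.
3^3 − 16 = 27 − 16 = 11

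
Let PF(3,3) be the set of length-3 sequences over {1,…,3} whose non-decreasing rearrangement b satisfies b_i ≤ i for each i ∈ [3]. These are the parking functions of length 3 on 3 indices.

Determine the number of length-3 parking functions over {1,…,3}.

|PF| = 1·4^2 = 1·16 = 16
E.g. (3,1,1) → sorted (1,1,3): b_i ≤ i ∀i, a PF.

16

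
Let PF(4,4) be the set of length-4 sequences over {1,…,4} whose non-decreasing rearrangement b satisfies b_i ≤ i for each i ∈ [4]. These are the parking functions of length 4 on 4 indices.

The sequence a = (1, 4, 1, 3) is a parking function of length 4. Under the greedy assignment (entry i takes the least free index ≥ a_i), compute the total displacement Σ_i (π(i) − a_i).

1

Σπ = 10 ({1..4} each once); Σa = 1+4+1+3 = 9; disp = 10−9 = 1.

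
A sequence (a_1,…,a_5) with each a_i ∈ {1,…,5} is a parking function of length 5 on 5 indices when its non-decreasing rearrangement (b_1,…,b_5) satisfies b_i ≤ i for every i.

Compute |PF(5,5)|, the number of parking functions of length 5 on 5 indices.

#PF = (6−5)·6^(5−1) = 1·1296 = 1296 [KW]
Check (1,1,5,2,2) → sorted (1,1,2,2,5): b_i ≤ i ∀i, a PF.

1296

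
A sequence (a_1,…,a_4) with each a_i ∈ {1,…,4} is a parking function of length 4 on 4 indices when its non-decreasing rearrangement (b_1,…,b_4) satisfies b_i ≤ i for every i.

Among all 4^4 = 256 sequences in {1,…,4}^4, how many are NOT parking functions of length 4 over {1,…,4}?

|PF| = 1·5^3 = 1·125 = 125
Example (1,4,3,4) → sorted (1,3,4,4): b_2=3>2, not a PF.
4^4 − 125 = 256 − 125 = 131

131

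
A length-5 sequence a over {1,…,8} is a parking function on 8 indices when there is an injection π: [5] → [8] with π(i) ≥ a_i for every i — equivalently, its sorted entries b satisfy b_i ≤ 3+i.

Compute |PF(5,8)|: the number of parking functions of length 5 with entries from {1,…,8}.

|PF(5,8)| = (9−5)·9^(5−1) = 4·6561 = 26244 (Pollak)
Example (4,4,7,3,2) → sorted (2,3,4,4,7): b_i ≤ 3+i ∀i, a PF.

26244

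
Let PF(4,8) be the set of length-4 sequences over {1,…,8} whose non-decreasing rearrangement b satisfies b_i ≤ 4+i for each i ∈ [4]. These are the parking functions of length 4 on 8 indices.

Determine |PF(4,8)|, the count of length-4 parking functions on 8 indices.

|PF| = (9−4)·9^(4−1) = 5·729 = 3645 (Konheim–Weiss)
Example (6,1,4,2) → sorted (1,2,4,6): b_i ≤ 4+i ∀i, a PF.

3645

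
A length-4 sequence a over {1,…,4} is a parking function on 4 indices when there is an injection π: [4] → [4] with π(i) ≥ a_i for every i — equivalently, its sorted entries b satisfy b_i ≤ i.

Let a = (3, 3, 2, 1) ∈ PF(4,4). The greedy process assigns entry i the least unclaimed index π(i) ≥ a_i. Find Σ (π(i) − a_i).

1

Σπ = 4·5/2 = 10 (π permutes [4]); Σa = 3+3+2+1 = 9; disp = 10−9 = 1.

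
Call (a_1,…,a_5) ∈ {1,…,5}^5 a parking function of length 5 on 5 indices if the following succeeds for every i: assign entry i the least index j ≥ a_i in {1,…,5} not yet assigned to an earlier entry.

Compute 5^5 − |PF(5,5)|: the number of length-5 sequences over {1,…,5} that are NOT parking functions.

|PF(5,5)| = 1·6^4 = 1 · 1296 = 1296 [KW]
Check (5,4,5,4,4) → sorted (4,4,4,5,5): b_1=4>1, not a PF.
So 3125 − 1296 = 1829 fail.

1829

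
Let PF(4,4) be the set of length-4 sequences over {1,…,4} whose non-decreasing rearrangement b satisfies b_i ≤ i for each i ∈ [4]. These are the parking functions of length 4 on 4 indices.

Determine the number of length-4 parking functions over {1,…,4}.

Count = (4−4+1)·(4+1)^(4−1) = 1×125 = 125
Example (3,2,1,2) → sorted (1,2,2,3): b_i ≤ i ∀i, a PF.

125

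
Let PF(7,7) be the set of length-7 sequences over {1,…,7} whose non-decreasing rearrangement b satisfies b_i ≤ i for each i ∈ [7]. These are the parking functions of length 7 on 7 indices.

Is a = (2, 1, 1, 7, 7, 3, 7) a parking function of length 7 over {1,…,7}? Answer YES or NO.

NO

Sorted: b = (1, 1, 2, 3, 7, 7, 7).
  b_1=1 ≤ 1
  b_2=1 ≤ 2
  b_3=2 ≤ 3
  b_4=3 ≤ 4
  b_5=7 > 5
  fails at i=5 ⇒ NO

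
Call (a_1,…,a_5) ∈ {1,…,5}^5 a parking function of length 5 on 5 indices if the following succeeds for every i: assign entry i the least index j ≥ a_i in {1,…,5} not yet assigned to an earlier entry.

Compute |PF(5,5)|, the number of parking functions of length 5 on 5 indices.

|PF| = (5−5+1)·(5+1)^(5−1) = 1·1296 = 1296 (Konheim–Weiss)
One tuple (2,2,1,5,1) → sorted (1,1,2,2,5): b_i ≤ i ∀i, a PF.

1296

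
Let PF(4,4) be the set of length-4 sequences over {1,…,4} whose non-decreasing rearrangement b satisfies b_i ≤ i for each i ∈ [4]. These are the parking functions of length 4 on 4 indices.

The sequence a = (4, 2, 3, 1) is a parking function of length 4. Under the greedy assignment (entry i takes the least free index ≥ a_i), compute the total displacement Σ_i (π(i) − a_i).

Σπ(i) = 1+…+4 = 10; Σa = 4+2+3+1 = 10; disp = 10−10 = 0.

0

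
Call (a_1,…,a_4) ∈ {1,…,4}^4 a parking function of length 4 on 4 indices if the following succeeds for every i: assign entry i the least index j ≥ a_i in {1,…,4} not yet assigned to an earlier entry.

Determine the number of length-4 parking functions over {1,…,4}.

#PF = (5−4)·5^(4−1) = 1 · 125 = 125
One tuple (3,2,3,1) → sorted (1,2,3,3): b_i ≤ i ∀i, a PF.

125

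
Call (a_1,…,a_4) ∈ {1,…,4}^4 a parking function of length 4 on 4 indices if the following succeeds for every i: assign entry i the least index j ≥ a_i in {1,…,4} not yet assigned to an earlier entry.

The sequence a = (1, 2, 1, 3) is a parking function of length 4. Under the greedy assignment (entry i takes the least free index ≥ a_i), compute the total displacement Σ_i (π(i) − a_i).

Σπ = 10 ({1..4} each once); Σa = 1+2+1+3 = 7; disp = 10−7 = 3.

3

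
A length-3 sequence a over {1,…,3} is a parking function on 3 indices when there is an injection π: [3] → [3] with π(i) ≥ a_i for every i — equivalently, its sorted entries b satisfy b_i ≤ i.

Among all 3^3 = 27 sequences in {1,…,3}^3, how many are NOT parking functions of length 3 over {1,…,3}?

11

#PF = (3+1−3)·(3+1)^{3−1} = 1 · 16 = 16
One tuple (3,3,3) → sorted (3,3,3): b_1=3>1, not a PF.
Total 27; non-PF = 27−16 = 11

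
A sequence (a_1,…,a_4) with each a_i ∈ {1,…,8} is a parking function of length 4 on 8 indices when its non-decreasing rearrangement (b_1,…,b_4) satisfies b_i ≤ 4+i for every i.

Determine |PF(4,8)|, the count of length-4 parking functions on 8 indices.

Count = (8−4+1)·(8+1)^(4−1) = 5 · 729 = 3645
Example (1,1,5,5) → sorted (1,1,5,5): b_i ≤ 4+i ∀i, a PF.

3645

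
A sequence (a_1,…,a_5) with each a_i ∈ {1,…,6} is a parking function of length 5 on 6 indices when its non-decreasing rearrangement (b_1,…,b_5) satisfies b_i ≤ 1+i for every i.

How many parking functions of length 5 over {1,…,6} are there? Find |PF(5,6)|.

|PF(5,6)| = (6−5+1)·(6+1)^(5−1) = 2·2401 = 4802 (Pollak)
One tuple (1,6,1,1,1) → sorted (1,1,1,1,6): b_i ≤ 1+i ∀i, a PF.

4802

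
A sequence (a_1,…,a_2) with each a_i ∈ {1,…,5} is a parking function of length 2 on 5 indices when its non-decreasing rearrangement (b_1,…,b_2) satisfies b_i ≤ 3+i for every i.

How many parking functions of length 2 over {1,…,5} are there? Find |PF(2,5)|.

Count = (5+1−2)·(5+1)^{2−1} = 4 · 6 = 24
Example (3,1) → sorted (1,3): b_i ≤ 3+i ∀i, a PF.

24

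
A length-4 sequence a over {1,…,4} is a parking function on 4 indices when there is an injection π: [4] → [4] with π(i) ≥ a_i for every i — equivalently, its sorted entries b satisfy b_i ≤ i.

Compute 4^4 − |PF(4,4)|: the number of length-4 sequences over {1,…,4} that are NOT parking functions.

|PF| = 1·5^3 = 1·125 = 125 [KW]
E.g. (3,4,1,4) → sorted (1,3,4,4): b_2=3>2, not a PF.
So 256 − 125 = 131 fail.

131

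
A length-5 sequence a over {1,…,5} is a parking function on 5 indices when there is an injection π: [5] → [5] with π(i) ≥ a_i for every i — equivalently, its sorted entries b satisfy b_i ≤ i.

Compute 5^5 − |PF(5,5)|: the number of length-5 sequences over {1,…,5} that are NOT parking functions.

1829

Count = (6−5)·6^(5−1) = 1·1296 = 1296 (Pollak)
Example (1,2,5,4,5) → sorted (1,2,4,5,5): b_3=4>3, not a PF.
Total 3125; non-PF = 3125−1296 = 1829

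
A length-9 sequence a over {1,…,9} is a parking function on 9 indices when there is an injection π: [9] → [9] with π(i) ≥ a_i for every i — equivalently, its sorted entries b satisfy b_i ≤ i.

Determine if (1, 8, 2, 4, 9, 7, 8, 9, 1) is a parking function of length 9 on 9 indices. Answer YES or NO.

Rearranged: b = (1, 1, 2, 4, 7, 8, 8, 9, 9).
  b_1=1 ≤ 1
  b_2=1 ≤ 2
  b_3=2 ≤ 3
  b_4=4 ≤ 4
  b_5=7 > 5
  fails at i=5 ⇒ NO

NO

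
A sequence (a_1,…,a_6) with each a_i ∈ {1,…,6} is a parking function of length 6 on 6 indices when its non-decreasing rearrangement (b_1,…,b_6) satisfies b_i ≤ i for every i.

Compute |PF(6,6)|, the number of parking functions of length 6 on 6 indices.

16807

|PF(6,6)| = (7−6)·7^(6−1) = 1 · 16807 = 16807
One tuple (1,6,1,4,1,1) → sorted (1,1,1,1,4,6): b_i ≤ i ∀i, a PF.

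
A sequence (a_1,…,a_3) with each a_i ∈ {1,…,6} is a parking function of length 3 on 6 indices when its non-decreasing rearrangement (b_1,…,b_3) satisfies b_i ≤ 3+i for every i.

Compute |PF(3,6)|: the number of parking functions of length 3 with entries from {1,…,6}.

#PF = (6+1−3)·(6+1)^{3−1} = 4 · 49 = 196
One tuple (2,1,1) → sorted (1,1,2): b_i ≤ 3+i ∀i, a PF.

196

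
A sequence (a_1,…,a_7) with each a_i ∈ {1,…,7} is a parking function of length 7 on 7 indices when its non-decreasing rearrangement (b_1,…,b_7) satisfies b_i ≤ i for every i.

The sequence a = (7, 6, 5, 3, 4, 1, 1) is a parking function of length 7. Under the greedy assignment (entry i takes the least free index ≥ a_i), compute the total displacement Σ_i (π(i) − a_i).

Σπ = 28 ({1..7} each once); Σa = 7+6+5+3+4+1+1 = 27; disp = 28−27 = 1.

1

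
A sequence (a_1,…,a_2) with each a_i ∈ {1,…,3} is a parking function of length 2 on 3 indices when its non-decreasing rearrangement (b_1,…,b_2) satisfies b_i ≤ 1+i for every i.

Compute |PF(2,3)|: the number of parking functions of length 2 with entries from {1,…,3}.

8

#PF = (3−2+1)·(3+1)^(2−1) = 2×4 = 8 (Pollak)
E.g. (2,1) → sorted (1,2): b_i ≤ 1+i ∀i, a PF.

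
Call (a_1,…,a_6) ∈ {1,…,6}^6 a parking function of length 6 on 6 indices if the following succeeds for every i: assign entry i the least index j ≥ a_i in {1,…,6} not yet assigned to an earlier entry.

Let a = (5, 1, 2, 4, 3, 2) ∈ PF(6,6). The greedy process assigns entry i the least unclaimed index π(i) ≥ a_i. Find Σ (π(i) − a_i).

Σπ = 6·7/2 = 21 (π permutes [6]); Σa = 5+1+2+4+3+2 = 17; disp = 21−17 = 4.

4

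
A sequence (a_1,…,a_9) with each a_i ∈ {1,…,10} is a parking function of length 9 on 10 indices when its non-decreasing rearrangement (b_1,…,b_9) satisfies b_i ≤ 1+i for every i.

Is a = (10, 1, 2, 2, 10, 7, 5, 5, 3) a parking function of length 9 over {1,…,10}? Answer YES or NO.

Order a: b = (1, 2, 2, 3, 5, 5, 7, 10, 10).
  b_1=1 ≤ 2
  b_2=2 ≤ 3
  b_3=2 ≤ 4
  b_4=3 ≤ 5
  b_5=5 ≤ 6
  b_6=5 ≤ 7
  b_7=7 ≤ 8
  b_8=10 > 9
  fails at i=8 ⇒ NO

NO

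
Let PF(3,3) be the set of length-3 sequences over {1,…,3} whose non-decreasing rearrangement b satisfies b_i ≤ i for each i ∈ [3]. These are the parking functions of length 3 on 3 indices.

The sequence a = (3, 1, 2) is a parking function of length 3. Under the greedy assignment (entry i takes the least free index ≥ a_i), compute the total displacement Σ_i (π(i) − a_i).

Σπ = 6 ({1..3} each once); Σa = 3+1+2 = 6; disp = 6−6 = 0.

0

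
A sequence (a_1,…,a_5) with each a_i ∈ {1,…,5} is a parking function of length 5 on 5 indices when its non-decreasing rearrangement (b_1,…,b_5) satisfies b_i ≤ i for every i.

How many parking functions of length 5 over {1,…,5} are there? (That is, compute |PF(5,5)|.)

#PF = (5−5+1)·(5+1)^(5−1) = 1·1296 = 1296
Example (1,1,3,1,5) → sorted (1,1,1,3,5): b_i ≤ i ∀i, a PF.

1296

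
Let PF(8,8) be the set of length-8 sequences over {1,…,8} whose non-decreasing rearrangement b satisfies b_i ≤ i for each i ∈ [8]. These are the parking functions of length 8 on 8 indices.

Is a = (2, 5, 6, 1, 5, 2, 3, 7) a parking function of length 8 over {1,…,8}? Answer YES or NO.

Rearranged: b = (1, 2, 2, 3, 5, 5, 6, 7).
  b_1=1 ≤ 1
  b_2=2 ≤ 2
  b_3=2 ≤ 3
  b_4=3 ≤ 4
  b_5=5 ≤ 5
  b_6=5 ≤ 6
  b_7=6 ≤ 7
  b_8=7 ≤ 8
All bounds hold ⇒ YES

YES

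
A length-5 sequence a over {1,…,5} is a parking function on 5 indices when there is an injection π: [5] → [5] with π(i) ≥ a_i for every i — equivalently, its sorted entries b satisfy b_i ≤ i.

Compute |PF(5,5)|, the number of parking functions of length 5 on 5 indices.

|PF| = (5+1−5)·(5+1)^{5−1} = 1 · 1296 = 1296 (Konheim–Weiss)
One tuple (1,4,2,4,3) → sorted (1,2,3,4,4): b_i ≤ i ∀i, a PF.

1296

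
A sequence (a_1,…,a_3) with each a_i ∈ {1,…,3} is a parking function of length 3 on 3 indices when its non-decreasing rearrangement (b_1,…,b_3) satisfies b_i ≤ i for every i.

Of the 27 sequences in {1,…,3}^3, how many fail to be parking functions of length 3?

11

|PF(3,3)| = (4−3)·4^(3−1) = 1×16 = 16
Example (3,3,2) → sorted (2,3,3): b_1=2>1, not a PF.
So 27 − 16 = 11 fail.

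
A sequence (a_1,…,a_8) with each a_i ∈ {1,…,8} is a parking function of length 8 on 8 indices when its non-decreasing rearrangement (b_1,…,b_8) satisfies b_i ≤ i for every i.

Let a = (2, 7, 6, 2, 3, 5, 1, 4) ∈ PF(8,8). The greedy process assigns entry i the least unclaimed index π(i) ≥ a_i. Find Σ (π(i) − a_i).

6

Σπ = 36 ({1..8} each once); Σa = 2+7+6+2+3+5+1+4 = 30; disp = 36−30 = 6.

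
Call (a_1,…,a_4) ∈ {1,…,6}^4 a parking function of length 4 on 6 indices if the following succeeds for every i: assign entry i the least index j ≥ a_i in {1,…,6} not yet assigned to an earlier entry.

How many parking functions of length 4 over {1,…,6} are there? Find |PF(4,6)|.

1029

Count = (6−4+1)·(6+1)^(4−1) = 3·343 = 1029 [KW]
Check (1,1,4,3) → sorted (1,1,3,4): b_i ≤ 2+i ∀i, a PF.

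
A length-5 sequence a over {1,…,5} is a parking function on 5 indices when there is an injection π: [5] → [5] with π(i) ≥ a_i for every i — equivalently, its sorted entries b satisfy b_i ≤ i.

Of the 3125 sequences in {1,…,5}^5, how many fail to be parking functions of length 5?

1829

Count = 1·6^4 = 1·1296 = 1296 [KW]
One tuple (4,4,3,5,3) → sorted (3,3,4,4,5): b_1=3>1, not a PF.
5^5 − 1296 = 3125 − 1296 = 1829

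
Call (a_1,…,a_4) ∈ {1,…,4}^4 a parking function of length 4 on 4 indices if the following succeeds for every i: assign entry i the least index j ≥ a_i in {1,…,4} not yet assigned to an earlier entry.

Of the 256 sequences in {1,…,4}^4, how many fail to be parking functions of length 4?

|PF| = (4+1−4)·(4+1)^{4−1} = 1·125 = 125 (Konheim–Weiss)
Check (2,2,3,4) → sorted (2,2,3,4): b_1=2>1, not a PF.
So 256 − 125 = 131 fail.

131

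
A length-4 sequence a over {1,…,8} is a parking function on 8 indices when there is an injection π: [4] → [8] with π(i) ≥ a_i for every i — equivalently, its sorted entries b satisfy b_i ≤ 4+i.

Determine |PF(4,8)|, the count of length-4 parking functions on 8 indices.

|PF(4,8)| = (8−4+1)·(8+1)^(4−1) = 5 · 729 = 3645 (Konheim–Weiss)
E.g. (4,1,2,8) → sorted (1,2,4,8): b_i ≤ 4+i ∀i, a PF.

3645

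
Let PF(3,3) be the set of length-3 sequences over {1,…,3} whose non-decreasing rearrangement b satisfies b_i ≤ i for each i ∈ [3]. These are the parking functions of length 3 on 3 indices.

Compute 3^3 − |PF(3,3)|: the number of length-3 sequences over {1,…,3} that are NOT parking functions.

Count = (3+1−3)·(3+1)^{3−1} = 1 · 16 = 16 (Pollak)
E.g. (3,3,1) → sorted (1,3,3): b_2=3>2, not a PF.
3^3 − 16 = 27 − 16 = 11

11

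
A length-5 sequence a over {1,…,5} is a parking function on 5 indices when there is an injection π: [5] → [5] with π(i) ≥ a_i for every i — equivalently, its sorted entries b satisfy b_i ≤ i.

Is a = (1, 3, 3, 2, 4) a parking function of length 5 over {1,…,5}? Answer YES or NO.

Rearranged: b = (1, 2, 3, 3, 4).
  b_1=1 ≤ 1
  b_2=2 ≤ 2
  b_3=3 ≤ 3
  b_4=3 ≤ 4
  b_5=4 ≤ 5
All bounds hold ⇒ YES

YES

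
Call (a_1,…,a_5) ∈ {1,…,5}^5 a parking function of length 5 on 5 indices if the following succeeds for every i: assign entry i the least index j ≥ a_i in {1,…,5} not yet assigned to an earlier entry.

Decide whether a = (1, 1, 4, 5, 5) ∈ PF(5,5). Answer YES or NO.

Rearranged: b = (1, 1, 4, 5, 5).
  b_1=1 ≤ 1
  b_2=1 ≤ 2
  b_3=4 > 3
  fails at i=3 ⇒ NO

NO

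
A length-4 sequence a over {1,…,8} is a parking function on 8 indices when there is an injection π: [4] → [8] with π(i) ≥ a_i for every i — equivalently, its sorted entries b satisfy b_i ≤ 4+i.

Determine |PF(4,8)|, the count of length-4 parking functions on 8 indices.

#PF = (9−4)·9^(4−1) = 5×729 = 3645 (Konheim–Weiss)
Check (3,6,7,3) → sorted (3,3,6,7): b_i ≤ 4+i ∀i, a PF.

3645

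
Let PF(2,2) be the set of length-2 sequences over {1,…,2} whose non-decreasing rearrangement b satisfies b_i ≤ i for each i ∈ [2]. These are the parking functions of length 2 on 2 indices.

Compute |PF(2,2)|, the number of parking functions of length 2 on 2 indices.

#PF = 1·3^1 = 1·3 = 3
Example (1,2) → sorted (1,2): b_i ≤ i ∀i, a PF.

3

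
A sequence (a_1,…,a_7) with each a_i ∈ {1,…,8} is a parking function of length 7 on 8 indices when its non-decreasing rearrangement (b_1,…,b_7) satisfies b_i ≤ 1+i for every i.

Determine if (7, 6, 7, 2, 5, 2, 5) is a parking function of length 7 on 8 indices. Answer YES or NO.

Sorted: b = (2, 2, 5, 5, 6, 7, 7).
  b_1=2 ≤ 2
  b_2=2 ≤ 3
  b_3=5 > 4
  fails at i=3 ⇒ NO

NO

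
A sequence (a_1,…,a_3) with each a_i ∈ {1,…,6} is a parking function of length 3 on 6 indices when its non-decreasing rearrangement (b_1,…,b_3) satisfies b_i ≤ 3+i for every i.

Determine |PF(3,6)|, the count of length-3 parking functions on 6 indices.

196

|PF(3,6)| = 4·7^2 = 4·49 = 196 (Konheim–Weiss)
E.g. (3,1,3) → sorted (1,3,3): b_i ≤ 3+i ∀i, a PF.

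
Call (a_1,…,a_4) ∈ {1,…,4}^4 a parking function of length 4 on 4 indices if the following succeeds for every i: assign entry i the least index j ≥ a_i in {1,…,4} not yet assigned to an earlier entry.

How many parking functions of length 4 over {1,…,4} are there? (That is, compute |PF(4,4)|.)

|PF| = (4+1−4)·(4+1)^{4−1} = 1·125 = 125 (Pollak)
E.g. (3,1,1,4) → sorted (1,1,3,4): b_i ≤ i ∀i, a PF.

125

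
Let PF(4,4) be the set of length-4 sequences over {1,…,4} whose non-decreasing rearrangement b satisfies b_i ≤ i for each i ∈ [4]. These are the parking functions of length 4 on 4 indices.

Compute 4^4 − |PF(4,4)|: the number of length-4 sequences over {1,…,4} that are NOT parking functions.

Count = (4+1−4)·(4+1)^{4−1} = 1 · 125 = 125 (Pollak)
E.g. (1,4,3,3) → sorted (1,3,3,4): b_2=3>2, not a PF.
So 256 − 125 = 131 fail.

131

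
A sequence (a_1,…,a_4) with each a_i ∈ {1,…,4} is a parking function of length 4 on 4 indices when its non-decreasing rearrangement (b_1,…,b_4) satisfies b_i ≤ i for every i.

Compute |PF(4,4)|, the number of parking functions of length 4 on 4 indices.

|PF| = (5−4)·5^(4−1) = 1 · 125 = 125 (Pollak)
E.g. (4,2,1,1) → sorted (1,1,2,4): b_i ≤ i ∀i, a PF.

125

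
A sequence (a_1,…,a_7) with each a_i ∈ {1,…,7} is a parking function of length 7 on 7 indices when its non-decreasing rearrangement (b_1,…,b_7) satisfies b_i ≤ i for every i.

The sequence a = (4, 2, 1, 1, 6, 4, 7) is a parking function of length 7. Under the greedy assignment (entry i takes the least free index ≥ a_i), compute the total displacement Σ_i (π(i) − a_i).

Σπ(i) = 1+…+7 = 28; Σa = 4+2+1+1+6+4+7 = 25; disp = 28−25 = 3.

3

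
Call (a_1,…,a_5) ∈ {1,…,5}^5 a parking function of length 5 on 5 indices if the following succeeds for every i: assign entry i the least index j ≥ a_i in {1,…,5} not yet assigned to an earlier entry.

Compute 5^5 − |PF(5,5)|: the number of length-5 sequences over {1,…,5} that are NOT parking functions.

1829

|PF(5,5)| = (5+1−5)·(5+1)^{5−1} = 1 · 1296 = 1296 [KW]
Example (3,5,2,5,2) → sorted (2,2,3,5,5): b_1=2>1, not a PF.
5^5 − 1296 = 3125 − 1296 = 1829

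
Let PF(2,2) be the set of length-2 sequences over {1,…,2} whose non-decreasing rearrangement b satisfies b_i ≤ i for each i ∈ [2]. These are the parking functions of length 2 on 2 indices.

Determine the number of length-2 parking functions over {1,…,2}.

#PF = (3−2)·3^(2−1) = 1 · 3 = 3 [KW]
Example (1,1) → sorted (1,1): b_i ≤ i ∀i, a PF.

3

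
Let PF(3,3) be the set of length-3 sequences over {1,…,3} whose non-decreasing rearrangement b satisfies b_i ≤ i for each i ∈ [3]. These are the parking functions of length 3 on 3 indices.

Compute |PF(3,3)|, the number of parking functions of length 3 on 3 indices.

16

|PF(3,3)| = (4−3)·4^(3−1) = 1×16 = 16 (Konheim–Weiss)
Example (2,1,2) → sorted (1,2,2): b_i ≤ i ∀i, a PF.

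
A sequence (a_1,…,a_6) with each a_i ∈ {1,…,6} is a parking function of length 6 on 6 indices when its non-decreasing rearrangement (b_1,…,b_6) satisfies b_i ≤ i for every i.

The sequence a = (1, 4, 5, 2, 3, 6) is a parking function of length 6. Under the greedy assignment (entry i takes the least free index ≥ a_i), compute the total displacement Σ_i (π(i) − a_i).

0

Σπ = 6·7/2 = 21 (π permutes [6]); Σa = 1+4+5+2+3+6 = 21; disp = 21−21 = 0.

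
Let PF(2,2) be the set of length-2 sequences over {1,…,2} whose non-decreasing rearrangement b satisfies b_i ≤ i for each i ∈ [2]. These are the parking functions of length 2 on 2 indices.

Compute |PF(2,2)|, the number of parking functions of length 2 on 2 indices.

3

#PF = (2−2+1)·(2+1)^(2−1) = 1 · 3 = 3 (Pollak)
Example (1,2) → sorted (1,2): b_i ≤ i ∀i, a PF.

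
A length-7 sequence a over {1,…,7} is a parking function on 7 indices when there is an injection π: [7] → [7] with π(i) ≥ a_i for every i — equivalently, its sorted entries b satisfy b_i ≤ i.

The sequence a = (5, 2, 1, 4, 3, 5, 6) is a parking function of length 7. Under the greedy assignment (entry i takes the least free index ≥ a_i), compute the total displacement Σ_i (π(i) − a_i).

Σπ(i) = 1+…+7 = 28; Σa = 5+2+1+4+3+5+6 = 26; disp = 28−26 = 2.

2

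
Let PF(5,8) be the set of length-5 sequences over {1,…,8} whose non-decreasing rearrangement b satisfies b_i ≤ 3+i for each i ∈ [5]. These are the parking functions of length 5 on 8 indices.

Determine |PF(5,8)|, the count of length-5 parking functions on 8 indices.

26244

|PF| = (9−5)·9^(5−1) = 4×6561 = 26244 (Konheim–Weiss)
One tuple (2,4,8,7,6) → sorted (2,4,6,7,8): b_i ≤ 3+i ∀i, a PF.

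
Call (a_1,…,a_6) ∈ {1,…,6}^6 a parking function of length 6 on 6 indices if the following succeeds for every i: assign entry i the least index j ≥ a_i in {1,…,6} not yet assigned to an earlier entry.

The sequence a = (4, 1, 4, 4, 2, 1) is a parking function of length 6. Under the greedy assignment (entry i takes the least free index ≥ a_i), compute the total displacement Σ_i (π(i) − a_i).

5

Σπ = 6·7/2 = 21 (π permutes [6]); Σa = 4+1+4+4+2+1 = 16; disp = 21−16 = 5.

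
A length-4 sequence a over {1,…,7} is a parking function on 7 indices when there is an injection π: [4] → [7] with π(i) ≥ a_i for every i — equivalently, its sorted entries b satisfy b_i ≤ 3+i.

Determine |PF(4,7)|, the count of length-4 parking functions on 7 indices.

2048

|PF| = (7+1−4)·(7+1)^{4−1} = 4×512 = 2048 [KW]
Example (4,2,2,2) → sorted (2,2,2,4): b_i ≤ 3+i ∀i, a PF.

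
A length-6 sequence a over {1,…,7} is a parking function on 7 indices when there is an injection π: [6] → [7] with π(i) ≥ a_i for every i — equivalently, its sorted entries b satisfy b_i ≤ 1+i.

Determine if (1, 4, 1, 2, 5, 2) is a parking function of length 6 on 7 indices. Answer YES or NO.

Rearranged: b = (1, 1, 2, 2, 4, 5).
  b_1=1 ≤ 2
  b_2=1 ≤ 3
  b_3=2 ≤ 4
  b_4=2 ≤ 5
  b_5=4 ≤ 6
  b_6=5 ≤ 7
All bounds hold ⇒ YES

YES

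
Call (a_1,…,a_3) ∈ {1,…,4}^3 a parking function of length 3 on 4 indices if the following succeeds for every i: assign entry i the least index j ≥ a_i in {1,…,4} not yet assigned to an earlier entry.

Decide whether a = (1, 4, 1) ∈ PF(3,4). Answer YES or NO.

YES

Rearranged: b = (1, 1, 4).
  b_1=1 ≤ 2
  b_2=1 ≤ 3
  b_3=4 ≤ 4
All bounds hold ⇒ YES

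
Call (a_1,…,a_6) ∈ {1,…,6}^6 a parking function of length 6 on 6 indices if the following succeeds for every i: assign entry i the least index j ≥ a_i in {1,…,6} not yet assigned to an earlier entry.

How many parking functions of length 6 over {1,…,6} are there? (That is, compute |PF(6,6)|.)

|PF(6,6)| = (6+1−6)·(6+1)^{6−1} = 1·16807 = 16807 (Pollak)
Check (1,2,5,6,3,1) → sorted (1,1,2,3,5,6): b_i ≤ i ∀i, a PF.

16807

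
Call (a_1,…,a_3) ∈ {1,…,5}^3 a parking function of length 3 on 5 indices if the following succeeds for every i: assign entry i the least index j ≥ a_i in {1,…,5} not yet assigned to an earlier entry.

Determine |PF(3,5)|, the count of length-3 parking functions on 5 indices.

Count = (5−3+1)·(5+1)^(3−1) = 3 · 36 = 108 (Pollak)
Example (5,3,1) → sorted (1,3,5): b_i ≤ 2+i ∀i, a PF.

108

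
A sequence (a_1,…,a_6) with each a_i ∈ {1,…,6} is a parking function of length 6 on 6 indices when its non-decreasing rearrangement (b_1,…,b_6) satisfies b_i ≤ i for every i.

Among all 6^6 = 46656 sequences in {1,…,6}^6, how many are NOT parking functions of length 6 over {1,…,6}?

29849

Count = (6−6+1)·(6+1)^(6−1) = 1·16807 = 16807 (Pollak)
E.g. (6,4,4,6,3,4) → sorted (3,4,4,4,6,6): b_1=3>1, not a PF.
6^6 − 16807 = 46656 − 16807 = 29849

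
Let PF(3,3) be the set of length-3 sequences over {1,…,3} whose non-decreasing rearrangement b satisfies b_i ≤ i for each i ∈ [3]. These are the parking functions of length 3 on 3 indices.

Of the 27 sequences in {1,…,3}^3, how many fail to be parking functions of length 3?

|PF| = (3−3+1)·(3+1)^(3−1) = 1·16 = 16
One tuple (3,3,3) → sorted (3,3,3): b_1=3>1, not a PF.
3^3 − 16 = 27 − 16 = 11

11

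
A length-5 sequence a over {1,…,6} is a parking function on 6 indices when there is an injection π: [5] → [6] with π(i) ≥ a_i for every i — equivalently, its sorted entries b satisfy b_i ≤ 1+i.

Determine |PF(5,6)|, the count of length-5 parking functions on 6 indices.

4802

|PF| = (6−5+1)·(6+1)^(5−1) = 2×2401 = 4802
E.g. (4,2,5,1,4) → sorted (1,2,4,4,5): b_i ≤ 1+i ∀i, a PF.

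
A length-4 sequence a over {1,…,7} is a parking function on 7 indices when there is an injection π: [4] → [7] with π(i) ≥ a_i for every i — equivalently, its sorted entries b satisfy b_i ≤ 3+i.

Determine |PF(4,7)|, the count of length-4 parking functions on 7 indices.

2048

Count = (8−4)·8^(4−1) = 4 · 512 = 2048 [KW]
E.g. (4,3,4,1) → sorted (1,3,4,4): b_i ≤ 3+i ∀i, a PF.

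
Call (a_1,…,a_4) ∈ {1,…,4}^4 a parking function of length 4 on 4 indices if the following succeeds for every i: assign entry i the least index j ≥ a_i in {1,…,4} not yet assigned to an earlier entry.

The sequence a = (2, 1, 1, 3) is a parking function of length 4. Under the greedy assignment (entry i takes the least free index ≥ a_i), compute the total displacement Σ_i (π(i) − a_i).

Σπ = 10 ({1..4} each once); Σa = 2+1+1+3 = 7; disp = 10−7 = 3.

3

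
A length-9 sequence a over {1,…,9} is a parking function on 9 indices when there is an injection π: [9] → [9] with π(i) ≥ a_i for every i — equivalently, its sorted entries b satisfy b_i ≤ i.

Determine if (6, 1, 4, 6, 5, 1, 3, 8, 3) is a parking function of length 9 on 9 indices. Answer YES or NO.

Sorted: b = (1, 1, 3, 3, 4, 5, 6, 6, 8).
  b_1=1 ≤ 1
  b_2=1 ≤ 2
  b_3=3 ≤ 3
  b_4=3 ≤ 4
  b_5=4 ≤ 5
  b_6=5 ≤ 6
  b_7=6 ≤ 7
  b_8=6 ≤ 8
  b_9=8 ≤ 9
All bounds hold ⇒ YES

YES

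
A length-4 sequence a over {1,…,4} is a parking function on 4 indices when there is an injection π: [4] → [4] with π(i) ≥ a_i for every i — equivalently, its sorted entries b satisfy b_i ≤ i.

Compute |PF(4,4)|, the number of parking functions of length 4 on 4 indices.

|PF(4,4)| = (4−4+1)·(4+1)^(4−1) = 1 · 125 = 125
One tuple (2,1,3,1) → sorted (1,1,2,3): b_i ≤ i ∀i, a PF.

125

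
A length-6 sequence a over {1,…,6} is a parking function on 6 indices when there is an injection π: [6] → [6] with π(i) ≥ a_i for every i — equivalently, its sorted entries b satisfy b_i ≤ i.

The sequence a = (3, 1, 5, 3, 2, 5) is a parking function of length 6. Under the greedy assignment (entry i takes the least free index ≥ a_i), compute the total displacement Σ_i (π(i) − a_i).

2

Σπ = 21 ({1..6} each once); Σa = 3+1+5+3+2+5 = 19; disp = 21−19 = 2.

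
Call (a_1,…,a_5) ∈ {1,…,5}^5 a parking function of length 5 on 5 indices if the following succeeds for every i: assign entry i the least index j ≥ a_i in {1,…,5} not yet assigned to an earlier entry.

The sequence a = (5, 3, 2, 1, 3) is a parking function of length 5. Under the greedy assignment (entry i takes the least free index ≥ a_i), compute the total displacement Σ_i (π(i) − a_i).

Σπ(i) = 1+…+5 = 15; Σa = 5+3+2+1+3 = 14; disp = 15−14 = 1.

1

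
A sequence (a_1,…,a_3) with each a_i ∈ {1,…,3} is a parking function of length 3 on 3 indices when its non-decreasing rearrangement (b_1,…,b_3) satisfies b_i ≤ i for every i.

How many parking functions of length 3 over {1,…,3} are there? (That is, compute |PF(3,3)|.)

16

|PF(3,3)| = 1·4^2 = 1×16 = 16
E.g. (2,1,3) → sorted (1,2,3): b_i ≤ i ∀i, a PF.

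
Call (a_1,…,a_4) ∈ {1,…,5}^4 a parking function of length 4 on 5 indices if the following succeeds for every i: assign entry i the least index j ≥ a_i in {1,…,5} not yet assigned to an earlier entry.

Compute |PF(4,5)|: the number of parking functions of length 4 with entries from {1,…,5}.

432

|PF| = (5−4+1)·(5+1)^(4−1) = 2·216 = 432 [KW]
One tuple (3,2,1,5) → sorted (1,2,3,5): b_i ≤ 1+i ∀i, a PF.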